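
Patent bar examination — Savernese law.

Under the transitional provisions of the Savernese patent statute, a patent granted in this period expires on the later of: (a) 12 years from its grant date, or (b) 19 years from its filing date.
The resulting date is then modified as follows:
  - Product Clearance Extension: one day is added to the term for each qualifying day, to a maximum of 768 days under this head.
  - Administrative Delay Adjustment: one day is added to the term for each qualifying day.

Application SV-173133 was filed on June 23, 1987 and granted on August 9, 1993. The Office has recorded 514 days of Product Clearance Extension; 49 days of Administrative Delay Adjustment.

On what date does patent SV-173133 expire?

(a) grant + 12 years → 9 August 2005.
(b) filing + 19 years → 23 June 2006.
Later of the two: 23 June 2006.
Product Clearance Extension: 514 days (within the 768-day cap) → +514 days → 19 November 2007.
Administrative Delay Adjustment: +49 days → 7 January 2008.

January 7, 2008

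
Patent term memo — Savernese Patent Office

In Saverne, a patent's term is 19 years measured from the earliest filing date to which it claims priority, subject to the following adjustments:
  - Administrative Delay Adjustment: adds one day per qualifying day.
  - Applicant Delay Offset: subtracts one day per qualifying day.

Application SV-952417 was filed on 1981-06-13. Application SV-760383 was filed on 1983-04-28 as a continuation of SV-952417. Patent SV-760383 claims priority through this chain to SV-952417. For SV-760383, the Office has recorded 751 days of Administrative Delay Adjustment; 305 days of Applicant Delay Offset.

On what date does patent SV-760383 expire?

Earliest priority filing: 13 June 1981.
Base term: 13 June 1981 + 19 years → 13 June 2000.
Administrative Delay Adjustment: +751 days → 4 July 2002.
Applicant Delay Offset: −305 days → 2 September 2001.

2001-09-02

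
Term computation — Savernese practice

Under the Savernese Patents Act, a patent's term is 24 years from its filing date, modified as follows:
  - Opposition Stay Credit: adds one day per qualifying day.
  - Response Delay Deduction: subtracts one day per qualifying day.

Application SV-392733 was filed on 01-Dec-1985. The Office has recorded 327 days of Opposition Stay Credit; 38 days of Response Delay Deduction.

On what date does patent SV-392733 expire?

September 16, 2010

Base term: filing date + 24 years → 1 December 2009.
Opposition Stay Credit: +327 days → 24 October 2010.
Response Delay Deduction: −38 days → 16 September 2010.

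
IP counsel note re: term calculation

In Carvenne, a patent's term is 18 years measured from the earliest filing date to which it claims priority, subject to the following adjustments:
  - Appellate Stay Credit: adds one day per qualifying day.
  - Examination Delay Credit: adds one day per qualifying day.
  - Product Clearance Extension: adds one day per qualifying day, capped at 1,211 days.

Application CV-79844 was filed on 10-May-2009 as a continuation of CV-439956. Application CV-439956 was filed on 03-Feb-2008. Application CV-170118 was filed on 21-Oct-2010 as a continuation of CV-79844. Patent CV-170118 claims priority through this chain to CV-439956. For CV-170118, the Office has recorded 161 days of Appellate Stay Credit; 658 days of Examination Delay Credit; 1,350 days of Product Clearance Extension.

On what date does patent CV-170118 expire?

2031-08-26

Earliest priority filing: 3 February 2008.
Base term: 3 February 2008 + 18 years → 3 February 2026.
Appellate Stay Credit: +161 days → 14 July 2026.
Examination Delay Credit: +658 days → 2 May 2028.
Product Clearance Extension: 1350 days claimed exceeds the 1211-day cap, so +1211 days → 26 August 2031.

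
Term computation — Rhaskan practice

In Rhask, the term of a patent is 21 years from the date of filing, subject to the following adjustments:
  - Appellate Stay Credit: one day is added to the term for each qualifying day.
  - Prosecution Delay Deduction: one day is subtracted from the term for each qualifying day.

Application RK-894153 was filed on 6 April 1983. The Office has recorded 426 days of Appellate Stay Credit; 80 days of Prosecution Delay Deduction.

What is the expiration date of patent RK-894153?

Base term: filing date + 21 years → 6 April 2004.
Appellate Stay Credit: +426 days → 6 June 2005.
Prosecution Delay Deduction: −80 days → 18 March 2005.

2005-03-18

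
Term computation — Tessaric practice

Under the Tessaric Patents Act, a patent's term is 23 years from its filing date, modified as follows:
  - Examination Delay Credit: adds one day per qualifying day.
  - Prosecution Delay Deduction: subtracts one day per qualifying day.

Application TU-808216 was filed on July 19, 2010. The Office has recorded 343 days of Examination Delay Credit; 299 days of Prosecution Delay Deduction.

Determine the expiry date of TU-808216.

Base term: filing date + 23 years → 19 July 2033.
Examination Delay Credit: +343 days → 27 June 2034.
Prosecution Delay Deduction: −299 days → 1 September 2033.

September 1, 2033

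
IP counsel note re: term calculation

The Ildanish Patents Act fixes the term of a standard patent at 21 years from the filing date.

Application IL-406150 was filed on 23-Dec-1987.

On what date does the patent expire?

2008-12-23

Filing date + 21 years → 23 December 2008.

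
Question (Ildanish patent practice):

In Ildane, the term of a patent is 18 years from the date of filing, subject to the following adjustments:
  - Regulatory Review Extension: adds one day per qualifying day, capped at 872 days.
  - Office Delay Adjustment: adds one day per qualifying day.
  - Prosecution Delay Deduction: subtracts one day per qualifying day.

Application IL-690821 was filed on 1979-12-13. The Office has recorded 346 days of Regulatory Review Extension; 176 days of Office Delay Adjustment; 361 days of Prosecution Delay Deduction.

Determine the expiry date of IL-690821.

Base term: filing date + 18 years → 13 December 1997.
Regulatory Review Extension: 346 days (within the 872-day cap) → +346 days → 24 November 1998.
Office Delay Adjustment: +176 days → 19 May 1999.
Prosecution Delay Deduction: −361 days → 23 May 1998.

May 23, 1998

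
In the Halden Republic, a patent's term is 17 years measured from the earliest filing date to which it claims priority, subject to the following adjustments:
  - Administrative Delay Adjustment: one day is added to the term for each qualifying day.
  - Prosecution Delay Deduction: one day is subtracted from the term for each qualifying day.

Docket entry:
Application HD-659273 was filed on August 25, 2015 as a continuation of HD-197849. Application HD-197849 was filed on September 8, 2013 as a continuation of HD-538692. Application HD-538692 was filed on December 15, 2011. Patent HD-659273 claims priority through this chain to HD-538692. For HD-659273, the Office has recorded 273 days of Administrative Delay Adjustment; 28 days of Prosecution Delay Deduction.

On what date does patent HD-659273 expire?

2029-08-17

Earliest priority filing: 15 December 2011.
Base term: 15 December 2011 + 17 years → 15 December 2028.
Administrative Delay Adjustment: +273 days → 14 September 2029.
Prosecution Delay Deduction: −28 days → 17 August 2029.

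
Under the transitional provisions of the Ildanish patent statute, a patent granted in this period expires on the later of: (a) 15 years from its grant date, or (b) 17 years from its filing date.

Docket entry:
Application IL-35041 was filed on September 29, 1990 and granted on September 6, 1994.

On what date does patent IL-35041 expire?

September 6, 2009

(a) grant + 15 years → 6 September 2009.
(b) filing + 17 years → 29 September 2007.
Later of the two: 6 September 2009.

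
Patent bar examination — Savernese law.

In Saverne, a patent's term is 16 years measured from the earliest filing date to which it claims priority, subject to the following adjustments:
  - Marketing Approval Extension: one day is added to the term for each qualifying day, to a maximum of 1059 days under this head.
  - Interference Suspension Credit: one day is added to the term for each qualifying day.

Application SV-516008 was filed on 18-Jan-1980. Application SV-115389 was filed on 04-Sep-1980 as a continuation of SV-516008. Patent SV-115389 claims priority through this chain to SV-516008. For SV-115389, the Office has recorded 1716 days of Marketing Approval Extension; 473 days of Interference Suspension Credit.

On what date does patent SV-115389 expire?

March 29, 2000

Earliest priority filing: 18 January 1980.
Base term: 18 January 1980 + 16 years → 18 January 1996.
Marketing Approval Extension: 1716 days claimed exceeds the 1059-day cap, so +1059 days → 12 December 1998.
Interference Suspension Credit: +473 days → 29 March 2000.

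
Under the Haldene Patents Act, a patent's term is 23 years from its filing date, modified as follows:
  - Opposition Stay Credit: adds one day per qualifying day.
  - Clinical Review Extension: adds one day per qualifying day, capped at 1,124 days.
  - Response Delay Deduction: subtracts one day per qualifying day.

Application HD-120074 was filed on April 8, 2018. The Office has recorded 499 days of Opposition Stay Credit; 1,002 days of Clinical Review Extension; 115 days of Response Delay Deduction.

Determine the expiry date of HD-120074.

Base term: filing date + 23 years → 8 April 2041.
Opposition Stay Credit: +499 days → 20 August 2042.
Clinical Review Extension: 1002 days (within the 1124-day cap) → +1002 days → 18 May 2045.
Response Delay Deduction: −115 days → 23 January 2045.

January 23, 2045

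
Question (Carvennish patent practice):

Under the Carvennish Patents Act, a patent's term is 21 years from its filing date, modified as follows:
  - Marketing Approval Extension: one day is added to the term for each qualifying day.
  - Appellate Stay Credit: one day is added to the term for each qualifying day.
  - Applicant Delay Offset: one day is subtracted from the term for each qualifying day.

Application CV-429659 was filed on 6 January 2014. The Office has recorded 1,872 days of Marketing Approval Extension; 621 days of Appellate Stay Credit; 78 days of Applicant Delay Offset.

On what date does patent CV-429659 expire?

Base term: filing date + 21 years → 6 January 2035.
Marketing Approval Extension: +1872 days → 21 February 2040.
Appellate Stay Credit: +621 days → 3 November 2041.
Applicant Delay Offset: −78 days → 17 August 2041.

August 17, 2041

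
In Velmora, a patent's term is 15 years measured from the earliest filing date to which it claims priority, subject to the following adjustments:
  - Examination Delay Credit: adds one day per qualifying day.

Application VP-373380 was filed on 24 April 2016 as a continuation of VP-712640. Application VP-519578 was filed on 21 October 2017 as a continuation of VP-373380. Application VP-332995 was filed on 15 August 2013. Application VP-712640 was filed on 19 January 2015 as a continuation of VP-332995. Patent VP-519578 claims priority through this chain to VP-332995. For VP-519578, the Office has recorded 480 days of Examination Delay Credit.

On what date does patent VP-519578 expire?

December 8, 2029

Earliest priority filing: 15 August 2013.
Base term: 15 August 2013 + 15 years → 15 August 2028.
Examination Delay Credit: +480 days → 8 December 2029.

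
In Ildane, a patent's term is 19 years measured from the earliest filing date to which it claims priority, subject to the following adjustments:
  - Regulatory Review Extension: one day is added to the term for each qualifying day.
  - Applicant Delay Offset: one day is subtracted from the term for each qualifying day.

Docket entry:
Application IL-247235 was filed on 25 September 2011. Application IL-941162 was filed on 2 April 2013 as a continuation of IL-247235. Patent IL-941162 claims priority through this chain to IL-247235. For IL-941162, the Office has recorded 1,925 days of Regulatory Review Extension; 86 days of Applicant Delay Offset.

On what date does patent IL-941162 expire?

Earliest priority filing: 25 September 2011.
Base term: 25 September 2011 + 19 years → 25 September 2030.
Regulatory Review Extension: +1925 days → 2 January 2036.
Applicant Delay Offset: −86 days → 8 October 2035.

2035-10-08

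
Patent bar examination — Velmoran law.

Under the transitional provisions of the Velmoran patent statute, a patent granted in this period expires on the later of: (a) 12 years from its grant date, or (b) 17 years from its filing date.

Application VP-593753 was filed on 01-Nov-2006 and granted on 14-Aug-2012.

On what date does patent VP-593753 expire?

2024-08-14

(a) grant + 12 years → 14 August 2024.
(b) filing + 17 years → 1 November 2023.
Later of the two: 14 August 2024.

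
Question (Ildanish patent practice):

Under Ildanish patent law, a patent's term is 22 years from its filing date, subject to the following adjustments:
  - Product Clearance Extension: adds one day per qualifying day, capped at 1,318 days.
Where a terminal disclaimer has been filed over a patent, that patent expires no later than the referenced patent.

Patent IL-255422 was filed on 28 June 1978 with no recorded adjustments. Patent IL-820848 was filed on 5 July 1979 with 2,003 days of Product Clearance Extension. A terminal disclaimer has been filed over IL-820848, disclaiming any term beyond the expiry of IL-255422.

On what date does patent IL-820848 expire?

Natural term of IL-820848:
  Base: filing + 22 years → 5 July 2001.
  Product Clearance Extension: 2003 days claimed exceeds the 1318-day cap, so +1318 days → 12 February 2005.
Expiry of referenced patent IL-255422:
  Base: filing + 22 years → 28 June 2000.
Terminal disclaimer: IL-820848 expires on the earlier of 12 February 2005 and 28 June 2000.

2000-06-28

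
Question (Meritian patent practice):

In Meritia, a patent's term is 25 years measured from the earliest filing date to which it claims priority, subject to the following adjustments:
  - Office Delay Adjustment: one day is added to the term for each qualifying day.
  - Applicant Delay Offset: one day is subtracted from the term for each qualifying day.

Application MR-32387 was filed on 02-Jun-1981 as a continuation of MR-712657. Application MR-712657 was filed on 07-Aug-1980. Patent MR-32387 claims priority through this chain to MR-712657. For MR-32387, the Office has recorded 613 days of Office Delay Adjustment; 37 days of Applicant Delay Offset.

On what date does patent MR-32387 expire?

March 6, 2007

Earliest priority filing: 7 August 1980.
Base term: 7 August 1980 + 25 years → 7 August 2005.
Office Delay Adjustment: +613 days → 12 April 2007.
Applicant Delay Offset: −37 days → 6 March 2007.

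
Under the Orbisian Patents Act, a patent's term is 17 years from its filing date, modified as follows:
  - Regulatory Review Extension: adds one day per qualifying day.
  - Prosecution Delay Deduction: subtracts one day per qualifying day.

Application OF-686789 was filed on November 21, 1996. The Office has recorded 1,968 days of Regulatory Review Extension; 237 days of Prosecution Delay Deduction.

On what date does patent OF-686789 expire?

2018-08-18

Base term: filing date + 17 years → 21 November 2013.
Regulatory Review Extension: +1968 days → 12 April 2019.
Prosecution Delay Deduction: −237 days → 18 August 2018.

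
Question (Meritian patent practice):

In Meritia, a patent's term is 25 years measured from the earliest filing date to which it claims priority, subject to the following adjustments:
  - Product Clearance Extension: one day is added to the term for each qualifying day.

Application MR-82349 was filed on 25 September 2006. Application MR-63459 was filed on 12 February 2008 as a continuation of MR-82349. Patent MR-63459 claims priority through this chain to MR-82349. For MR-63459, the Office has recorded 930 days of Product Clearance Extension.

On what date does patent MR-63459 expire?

Earliest priority filing: 25 September 2006.
Base term: 25 September 2006 + 25 years → 25 September 2031.
Product Clearance Extension: +930 days → 12 April 2034.

2034-04-12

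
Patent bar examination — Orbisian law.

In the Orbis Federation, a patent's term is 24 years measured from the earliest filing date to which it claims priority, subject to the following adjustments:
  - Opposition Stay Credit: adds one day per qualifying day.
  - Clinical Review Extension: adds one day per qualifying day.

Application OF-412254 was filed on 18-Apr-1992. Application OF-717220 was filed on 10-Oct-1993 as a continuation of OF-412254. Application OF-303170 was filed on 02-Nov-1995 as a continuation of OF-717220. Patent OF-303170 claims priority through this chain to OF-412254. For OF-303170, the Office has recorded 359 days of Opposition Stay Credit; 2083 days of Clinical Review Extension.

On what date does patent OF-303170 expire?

Earliest priority filing: 18 April 1992.
Base term: 18 April 1992 + 24 years → 18 April 2016.
Opposition Stay Credit: +359 days → 12 April 2017.
Clinical Review Extension: +2083 days → 25 December 2022.

2022-12-25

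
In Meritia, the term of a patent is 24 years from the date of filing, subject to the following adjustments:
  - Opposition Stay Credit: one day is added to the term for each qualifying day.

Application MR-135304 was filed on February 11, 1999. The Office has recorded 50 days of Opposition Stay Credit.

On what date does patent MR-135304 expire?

April 2, 2023

Base term: filing date + 24 years → 11 February 2023.
Opposition Stay Credit: +50 days → 2 April 2023.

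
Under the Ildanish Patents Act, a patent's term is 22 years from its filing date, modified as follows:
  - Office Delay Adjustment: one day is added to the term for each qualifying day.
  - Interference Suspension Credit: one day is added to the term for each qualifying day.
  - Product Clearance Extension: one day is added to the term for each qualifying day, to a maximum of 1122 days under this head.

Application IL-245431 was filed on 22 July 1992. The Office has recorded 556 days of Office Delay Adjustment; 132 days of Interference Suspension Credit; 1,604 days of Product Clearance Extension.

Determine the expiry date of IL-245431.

July 6, 2019

Base term: filing date + 22 years → 22 July 2014.
Office Delay Adjustment: +556 days → 29 January 2016.
Interference Suspension Credit: +132 days → 9 June 2016.
Product Clearance Extension: 1604 days claimed exceeds the 1122-day cap, so +1122 days → 6 July 2019.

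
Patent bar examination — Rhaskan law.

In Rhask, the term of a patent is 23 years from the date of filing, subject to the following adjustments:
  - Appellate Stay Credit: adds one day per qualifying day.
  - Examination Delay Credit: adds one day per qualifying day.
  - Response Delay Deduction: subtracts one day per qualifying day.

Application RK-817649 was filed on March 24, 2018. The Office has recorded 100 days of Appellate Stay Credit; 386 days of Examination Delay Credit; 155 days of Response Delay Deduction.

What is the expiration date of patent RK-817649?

Base term: filing date + 23 years → 24 March 2041.
Appellate Stay Credit: +100 days → 2 July 2041.
Examination Delay Credit: +386 days → 23 July 2042.
Response Delay Deduction: −155 days → 18 February 2042.

2042-02-18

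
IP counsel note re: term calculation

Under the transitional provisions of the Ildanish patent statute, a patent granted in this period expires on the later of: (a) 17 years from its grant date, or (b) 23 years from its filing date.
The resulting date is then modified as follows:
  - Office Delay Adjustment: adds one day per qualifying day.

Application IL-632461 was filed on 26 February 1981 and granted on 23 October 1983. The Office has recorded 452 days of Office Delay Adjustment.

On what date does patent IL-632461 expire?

May 23, 2005

(a) grant + 17 years → 23 October 2000.
(b) filing + 23 years → 26 February 2004.
Later of the two: 26 February 2004.
Office Delay Adjustment: +452 days → 23 May 2005.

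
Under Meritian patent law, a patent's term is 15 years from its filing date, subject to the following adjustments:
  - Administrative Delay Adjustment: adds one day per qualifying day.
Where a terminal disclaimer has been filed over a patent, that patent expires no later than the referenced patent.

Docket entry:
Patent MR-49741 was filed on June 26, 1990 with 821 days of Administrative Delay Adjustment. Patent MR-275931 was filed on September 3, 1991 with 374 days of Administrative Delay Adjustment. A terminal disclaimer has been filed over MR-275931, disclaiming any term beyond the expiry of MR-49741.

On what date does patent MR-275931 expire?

2007-09-12

Natural term of MR-275931:
  Base: filing + 15 years → 3 September 2006.
  Administrative Delay Adjustment: +374 days → 12 September 2007.
Expiry of referenced patent MR-49741:
  Base: filing + 15 years → 26 June 2005.
  Administrative Delay Adjustment: +821 days → 25 September 2007.
Terminal disclaimer: MR-275931 expires on the earlier of 12 September 2007 and 25 September 2007.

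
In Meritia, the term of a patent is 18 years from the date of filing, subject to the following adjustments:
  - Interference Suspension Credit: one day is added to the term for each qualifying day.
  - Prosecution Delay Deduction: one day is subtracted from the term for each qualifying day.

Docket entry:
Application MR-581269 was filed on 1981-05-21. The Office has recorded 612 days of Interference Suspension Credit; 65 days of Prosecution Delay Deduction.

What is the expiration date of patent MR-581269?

November 18, 2000

Base term: filing date + 18 years → 21 May 1999.
Interference Suspension Credit: +612 days → 22 January 2001.
Prosecution Delay Deduction: −65 days → 18 November 2000.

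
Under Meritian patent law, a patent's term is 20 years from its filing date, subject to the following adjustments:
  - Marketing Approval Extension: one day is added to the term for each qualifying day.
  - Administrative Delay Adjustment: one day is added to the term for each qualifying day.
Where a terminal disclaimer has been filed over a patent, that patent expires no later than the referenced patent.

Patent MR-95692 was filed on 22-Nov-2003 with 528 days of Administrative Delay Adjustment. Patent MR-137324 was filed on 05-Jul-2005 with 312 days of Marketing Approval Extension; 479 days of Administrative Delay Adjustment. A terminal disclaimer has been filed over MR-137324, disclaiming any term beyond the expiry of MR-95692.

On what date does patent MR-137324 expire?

Natural term of MR-137324:
  Base: filing + 20 years → 5 July 2025.
  Marketing Approval Extension: +312 days → 13 May 2026.
  Administrative Delay Adjustment: +479 days → 4 September 2027.
Expiry of referenced patent MR-95692:
  Base: filing + 20 years → 22 November 2023.
  Administrative Delay Adjustment: +528 days → 3 May 2025.
Terminal disclaimer: MR-137324 expires on the earlier of 4 September 2027 and 3 May 2025.

May 3, 2025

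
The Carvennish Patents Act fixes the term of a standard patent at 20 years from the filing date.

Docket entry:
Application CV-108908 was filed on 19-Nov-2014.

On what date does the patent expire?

Filing date + 20 years → 19 November 2034.

November 19, 2034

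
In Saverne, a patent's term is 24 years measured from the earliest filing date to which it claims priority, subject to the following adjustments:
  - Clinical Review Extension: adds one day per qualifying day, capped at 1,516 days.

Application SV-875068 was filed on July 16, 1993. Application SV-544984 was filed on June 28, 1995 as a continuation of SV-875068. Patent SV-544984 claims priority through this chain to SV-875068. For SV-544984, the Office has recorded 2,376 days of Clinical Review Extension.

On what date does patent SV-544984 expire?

Earliest priority filing: 16 July 1993.
Base term: 16 July 1993 + 24 years → 16 July 2017.
Clinical Review Extension: 2376 days claimed exceeds the 1516-day cap, so +1516 days → 9 September 2021.

September 9, 2021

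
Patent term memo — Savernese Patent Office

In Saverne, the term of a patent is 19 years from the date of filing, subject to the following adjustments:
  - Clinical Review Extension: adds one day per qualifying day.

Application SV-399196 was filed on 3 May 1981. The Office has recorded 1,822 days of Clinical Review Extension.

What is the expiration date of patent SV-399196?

Base term: filing date + 19 years → 3 May 2000.
Clinical Review Extension: +1822 days → 29 April 2005.

2005-04-29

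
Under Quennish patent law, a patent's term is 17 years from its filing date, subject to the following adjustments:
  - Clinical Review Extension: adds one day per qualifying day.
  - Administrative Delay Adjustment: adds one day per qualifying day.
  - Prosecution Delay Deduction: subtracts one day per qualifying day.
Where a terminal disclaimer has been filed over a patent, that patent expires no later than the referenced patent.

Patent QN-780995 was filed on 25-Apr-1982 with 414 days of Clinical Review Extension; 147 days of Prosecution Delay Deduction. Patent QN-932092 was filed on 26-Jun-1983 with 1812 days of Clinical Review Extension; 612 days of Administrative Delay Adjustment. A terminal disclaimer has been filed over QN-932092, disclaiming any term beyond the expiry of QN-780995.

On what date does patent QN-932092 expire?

Natural term of QN-932092:
  Base: filing + 17 years → 26 June 2000.
  Clinical Review Extension: +1812 days → 12 June 2005.
  Administrative Delay Adjustment: +612 days → 14 February 2007.
Expiry of referenced patent QN-780995:
  Base: filing + 17 years → 25 April 1999.
  Clinical Review Extension: +414 days → 12 June 2000.
  Prosecution Delay Deduction: −147 days → 17 January 2000.
Terminal disclaimer: QN-932092 expires on the earlier of 14 February 2007 and 17 January 2000.

January 17, 2000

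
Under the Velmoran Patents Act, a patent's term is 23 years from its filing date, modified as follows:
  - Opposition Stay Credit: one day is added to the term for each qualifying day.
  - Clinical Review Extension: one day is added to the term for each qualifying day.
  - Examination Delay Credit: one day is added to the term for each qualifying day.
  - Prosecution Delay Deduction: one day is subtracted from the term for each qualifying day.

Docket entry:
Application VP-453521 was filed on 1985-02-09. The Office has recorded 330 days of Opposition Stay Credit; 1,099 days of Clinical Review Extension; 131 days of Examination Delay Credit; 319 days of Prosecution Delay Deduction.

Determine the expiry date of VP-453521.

July 4, 2011

Base term: filing date + 23 years → 9 February 2008.
Opposition Stay Credit: +330 days → 4 January 2009.
Clinical Review Extension: +1099 days → 8 January 2012.
Examination Delay Credit: +131 days → 18 May 2012.
Prosecution Delay Deduction: −319 days → 4 July 2011.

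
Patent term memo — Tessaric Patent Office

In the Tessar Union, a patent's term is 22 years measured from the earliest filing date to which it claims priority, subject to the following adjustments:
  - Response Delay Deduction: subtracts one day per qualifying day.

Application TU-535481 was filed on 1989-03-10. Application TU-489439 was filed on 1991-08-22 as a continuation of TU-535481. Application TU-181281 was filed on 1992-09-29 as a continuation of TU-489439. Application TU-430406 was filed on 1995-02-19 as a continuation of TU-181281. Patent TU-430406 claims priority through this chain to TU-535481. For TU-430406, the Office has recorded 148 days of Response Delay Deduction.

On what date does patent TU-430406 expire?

Earliest priority filing: 10 March 1989.
Base term: 10 March 1989 + 22 years → 10 March 2011.
Response Delay Deduction: −148 days → 13 October 2010.

October 13, 2010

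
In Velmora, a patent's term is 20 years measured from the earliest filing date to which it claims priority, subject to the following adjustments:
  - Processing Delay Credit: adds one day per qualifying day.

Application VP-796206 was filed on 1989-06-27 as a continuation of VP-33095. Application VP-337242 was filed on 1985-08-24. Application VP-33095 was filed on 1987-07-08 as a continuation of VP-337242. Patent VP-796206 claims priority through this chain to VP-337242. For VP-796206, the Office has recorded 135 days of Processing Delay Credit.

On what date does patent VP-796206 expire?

Earliest priority filing: 24 August 1985.
Base term: 24 August 1985 + 20 years → 24 August 2005.
Processing Delay Credit: +135 days → 6 January 2006.

2006-01-06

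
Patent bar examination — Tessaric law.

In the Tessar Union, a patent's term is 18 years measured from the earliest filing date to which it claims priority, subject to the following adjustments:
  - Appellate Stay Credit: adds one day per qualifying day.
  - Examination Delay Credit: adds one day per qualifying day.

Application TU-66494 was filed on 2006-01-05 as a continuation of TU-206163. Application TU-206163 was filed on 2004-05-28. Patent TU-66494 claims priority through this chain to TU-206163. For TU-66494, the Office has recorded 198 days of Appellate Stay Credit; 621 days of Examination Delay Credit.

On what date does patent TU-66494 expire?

August 24, 2024

Earliest priority filing: 28 May 2004.
Base term: 28 May 2004 + 18 years → 28 May 2022.
Appellate Stay Credit: +198 days → 12 December 2022.
Examination Delay Credit: +621 days → 24 August 2024.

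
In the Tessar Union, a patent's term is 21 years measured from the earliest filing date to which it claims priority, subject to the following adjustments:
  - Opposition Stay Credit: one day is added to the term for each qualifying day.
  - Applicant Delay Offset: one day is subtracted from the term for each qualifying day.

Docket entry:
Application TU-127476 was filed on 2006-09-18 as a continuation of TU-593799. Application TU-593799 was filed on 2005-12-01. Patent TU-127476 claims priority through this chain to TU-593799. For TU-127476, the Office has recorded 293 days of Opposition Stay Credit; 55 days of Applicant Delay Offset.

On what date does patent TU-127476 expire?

July 27, 2027

Earliest priority filing: 1 December 2005.
Base term: 1 December 2005 + 21 years → 1 December 2026.
Opposition Stay Credit: +293 days → 20 September 2027.
Applicant Delay Offset: −55 days → 27 July 2027.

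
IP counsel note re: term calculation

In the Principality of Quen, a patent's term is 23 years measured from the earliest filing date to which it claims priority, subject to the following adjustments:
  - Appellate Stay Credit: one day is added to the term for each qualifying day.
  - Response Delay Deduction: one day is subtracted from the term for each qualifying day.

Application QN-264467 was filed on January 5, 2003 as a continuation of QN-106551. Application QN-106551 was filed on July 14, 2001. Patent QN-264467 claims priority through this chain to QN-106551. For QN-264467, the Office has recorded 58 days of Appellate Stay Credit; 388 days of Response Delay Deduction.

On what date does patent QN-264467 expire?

Earliest priority filing: 14 July 2001.
Base term: 14 July 2001 + 23 years → 14 July 2024.
Appellate Stay Credit: +58 days → 10 September 2024.
Response Delay Deduction: −388 days → 19 August 2023.

2023-08-19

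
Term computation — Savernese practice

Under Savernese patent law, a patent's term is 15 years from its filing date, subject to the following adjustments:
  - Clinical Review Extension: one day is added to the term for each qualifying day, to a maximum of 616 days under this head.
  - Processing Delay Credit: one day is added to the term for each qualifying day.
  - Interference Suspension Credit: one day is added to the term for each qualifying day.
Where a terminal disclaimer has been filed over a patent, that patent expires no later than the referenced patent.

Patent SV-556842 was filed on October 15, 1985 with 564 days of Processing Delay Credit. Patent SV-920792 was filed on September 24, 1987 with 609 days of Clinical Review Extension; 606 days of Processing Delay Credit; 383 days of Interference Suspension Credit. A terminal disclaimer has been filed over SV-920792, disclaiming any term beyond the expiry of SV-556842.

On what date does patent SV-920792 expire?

Natural term of SV-920792:
  Base: filing + 15 years → 24 September 2002.
  Clinical Review Extension: 609 days (within the 616-day cap) → +609 days → 25 May 2004.
  Processing Delay Credit: +606 days → 21 January 2006.
  Interference Suspension Credit: +383 days → 8 February 2007.
Expiry of referenced patent SV-556842:
  Base: filing + 15 years → 15 October 2000.
  Processing Delay Credit: +564 days → 2 May 2002.
Terminal disclaimer: SV-920792 expires on the earlier of 8 February 2007 and 2 May 2002.

May 2, 2002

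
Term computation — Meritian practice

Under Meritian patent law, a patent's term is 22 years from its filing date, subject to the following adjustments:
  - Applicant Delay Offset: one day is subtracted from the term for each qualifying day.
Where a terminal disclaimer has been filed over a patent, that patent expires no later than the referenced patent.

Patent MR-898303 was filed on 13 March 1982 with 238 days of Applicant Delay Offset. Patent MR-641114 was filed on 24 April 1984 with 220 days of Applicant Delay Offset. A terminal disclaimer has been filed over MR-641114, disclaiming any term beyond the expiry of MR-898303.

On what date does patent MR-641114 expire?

2003-07-19

Natural term of MR-641114:
  Base: filing + 22 years → 24 April 2006.
  Applicant Delay Offset: −220 days → 16 September 2005.
Expiry of referenced patent MR-898303:
  Base: filing + 22 years → 13 March 2004.
  Applicant Delay Offset: −238 days → 19 July 2003.
Terminal disclaimer: MR-641114 expires on the earlier of 16 September 2005 and 19 July 2003.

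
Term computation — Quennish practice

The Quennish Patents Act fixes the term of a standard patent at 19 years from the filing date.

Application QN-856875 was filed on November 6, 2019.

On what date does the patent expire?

2038-11-06

Filing date + 19 years → 6 November 2038.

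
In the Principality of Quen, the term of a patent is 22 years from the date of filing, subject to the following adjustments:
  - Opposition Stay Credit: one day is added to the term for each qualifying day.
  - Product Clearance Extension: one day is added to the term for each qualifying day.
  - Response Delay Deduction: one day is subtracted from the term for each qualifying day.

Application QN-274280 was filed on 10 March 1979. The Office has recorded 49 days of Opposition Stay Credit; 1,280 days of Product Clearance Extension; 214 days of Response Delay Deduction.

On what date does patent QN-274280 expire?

2004-03-29

Base term: filing date + 22 years → 10 March 2001.
Opposition Stay Credit: +49 days → 28 April 2001.
Product Clearance Extension: +1280 days → 29 October 2004.
Response Delay Deduction: −214 days → 29 March 2004.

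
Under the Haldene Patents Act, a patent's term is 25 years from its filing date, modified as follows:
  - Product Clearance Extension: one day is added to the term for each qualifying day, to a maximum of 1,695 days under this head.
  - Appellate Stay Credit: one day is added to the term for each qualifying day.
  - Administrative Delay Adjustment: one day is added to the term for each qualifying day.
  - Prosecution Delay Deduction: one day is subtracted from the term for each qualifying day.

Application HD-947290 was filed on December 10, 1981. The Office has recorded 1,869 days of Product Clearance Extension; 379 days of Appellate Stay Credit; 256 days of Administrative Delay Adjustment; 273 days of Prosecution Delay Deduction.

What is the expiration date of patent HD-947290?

Base term: filing date + 25 years → 10 December 2006.
Product Clearance Extension: 1869 days claimed exceeds the 1695-day cap, so +1695 days → 1 August 2011.
Appellate Stay Credit: +379 days → 14 August 2012.
Administrative Delay Adjustment: +256 days → 27 April 2013.
Prosecution Delay Deduction: −273 days → 28 July 2012.

July 28, 2012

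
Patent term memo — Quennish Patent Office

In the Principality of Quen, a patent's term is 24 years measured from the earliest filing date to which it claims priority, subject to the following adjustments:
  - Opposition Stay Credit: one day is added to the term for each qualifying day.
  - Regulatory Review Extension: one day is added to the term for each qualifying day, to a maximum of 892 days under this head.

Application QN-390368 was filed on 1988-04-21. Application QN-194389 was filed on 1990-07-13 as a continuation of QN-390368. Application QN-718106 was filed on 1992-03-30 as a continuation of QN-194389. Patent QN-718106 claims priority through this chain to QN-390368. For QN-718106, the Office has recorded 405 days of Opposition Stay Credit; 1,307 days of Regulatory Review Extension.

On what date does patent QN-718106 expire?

November 9, 2015

Earliest priority filing: 21 April 1988.
Base term: 21 April 1988 + 24 years → 21 April 2012.
Opposition Stay Credit: +405 days → 31 May 2013.
Regulatory Review Extension: 1307 days claimed exceeds the 892-day cap, so +892 days → 9 November 2015.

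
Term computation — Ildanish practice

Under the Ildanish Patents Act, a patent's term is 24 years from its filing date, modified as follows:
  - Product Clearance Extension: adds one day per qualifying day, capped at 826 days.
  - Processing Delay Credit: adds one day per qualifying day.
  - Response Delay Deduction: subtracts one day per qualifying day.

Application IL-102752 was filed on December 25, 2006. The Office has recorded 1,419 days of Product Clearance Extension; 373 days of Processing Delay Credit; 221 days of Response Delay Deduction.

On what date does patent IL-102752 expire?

Base term: filing date + 24 years → 25 December 2030.
Product Clearance Extension: 1419 days claimed exceeds the 826-day cap, so +826 days → 30 March 2033.
Processing Delay Credit: +373 days → 7 April 2034.
Response Delay Deduction: −221 days → 29 August 2033.

August 29, 2033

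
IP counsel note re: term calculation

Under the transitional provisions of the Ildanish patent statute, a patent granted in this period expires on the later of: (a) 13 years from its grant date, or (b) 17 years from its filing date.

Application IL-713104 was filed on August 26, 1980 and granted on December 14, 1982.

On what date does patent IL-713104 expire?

August 26, 1997

(a) grant + 13 years → 14 December 1995.
(b) filing + 17 years → 26 August 1997.
Later of the two: 26 August 1997.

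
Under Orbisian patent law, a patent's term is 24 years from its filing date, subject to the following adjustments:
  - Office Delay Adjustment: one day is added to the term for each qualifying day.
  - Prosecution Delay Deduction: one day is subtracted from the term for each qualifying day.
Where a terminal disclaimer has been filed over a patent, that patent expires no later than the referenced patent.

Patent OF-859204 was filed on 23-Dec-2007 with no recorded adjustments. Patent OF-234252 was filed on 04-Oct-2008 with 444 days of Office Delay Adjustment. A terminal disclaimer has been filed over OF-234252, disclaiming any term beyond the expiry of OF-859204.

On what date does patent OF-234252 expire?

December 23, 2031

Natural term of OF-234252:
  Base: filing + 24 years → 4 October 2032.
  Office Delay Adjustment: +444 days → 22 December 2033.
Expiry of referenced patent OF-859204:
  Base: filing + 24 years → 23 December 2031.
Terminal disclaimer: OF-234252 expires on the earlier of 22 December 2033 and 23 December 2031.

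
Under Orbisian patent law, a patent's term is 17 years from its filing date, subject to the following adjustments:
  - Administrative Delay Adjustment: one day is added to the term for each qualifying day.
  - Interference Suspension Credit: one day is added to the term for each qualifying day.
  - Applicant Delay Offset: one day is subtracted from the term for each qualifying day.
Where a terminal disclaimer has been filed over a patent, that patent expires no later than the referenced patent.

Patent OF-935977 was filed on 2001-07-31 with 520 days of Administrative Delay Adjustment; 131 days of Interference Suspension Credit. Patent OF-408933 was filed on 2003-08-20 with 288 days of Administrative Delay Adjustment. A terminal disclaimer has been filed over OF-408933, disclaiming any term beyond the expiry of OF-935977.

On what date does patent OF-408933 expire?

Natural term of OF-408933:
  Base: filing + 17 years → 20 August 2020.
  Administrative Delay Adjustment: +288 days → 4 June 2021.
Expiry of referenced patent OF-935977:
  Base: filing + 17 years → 31 July 2018.
  Administrative Delay Adjustment: +520 days → 2 January 2020.
  Interference Suspension Credit: +131 days → 12 May 2020.
Terminal disclaimer: OF-408933 expires on the earlier of 4 June 2021 and 12 May 2020.

May 12, 2020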